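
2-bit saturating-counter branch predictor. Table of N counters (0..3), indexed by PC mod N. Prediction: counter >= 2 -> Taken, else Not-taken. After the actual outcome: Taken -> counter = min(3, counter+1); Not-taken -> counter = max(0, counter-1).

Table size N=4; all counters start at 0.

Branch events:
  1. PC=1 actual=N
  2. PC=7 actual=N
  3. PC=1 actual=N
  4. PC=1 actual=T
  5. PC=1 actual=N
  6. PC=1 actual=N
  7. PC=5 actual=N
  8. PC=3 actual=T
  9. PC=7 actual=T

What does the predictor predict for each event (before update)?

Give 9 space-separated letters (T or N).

Answer: N N N N N N N N N

Derivation:
Ev 1: PC=1 idx=1 pred=N actual=N -> ctr[1]=0
Ev 2: PC=7 idx=3 pred=N actual=N -> ctr[3]=0
Ev 3: PC=1 idx=1 pred=N actual=N -> ctr[1]=0
Ev 4: PC=1 idx=1 pred=N actual=T -> ctr[1]=1
Ev 5: PC=1 idx=1 pred=N actual=N -> ctr[1]=0
Ev 6: PC=1 idx=1 pred=N actual=N -> ctr[1]=0
Ev 7: PC=5 idx=1 pred=N actual=N -> ctr[1]=0
Ev 8: PC=3 idx=3 pred=N actual=T -> ctr[3]=1
Ev 9: PC=7 idx=3 pred=N actual=T -> ctr[3]=2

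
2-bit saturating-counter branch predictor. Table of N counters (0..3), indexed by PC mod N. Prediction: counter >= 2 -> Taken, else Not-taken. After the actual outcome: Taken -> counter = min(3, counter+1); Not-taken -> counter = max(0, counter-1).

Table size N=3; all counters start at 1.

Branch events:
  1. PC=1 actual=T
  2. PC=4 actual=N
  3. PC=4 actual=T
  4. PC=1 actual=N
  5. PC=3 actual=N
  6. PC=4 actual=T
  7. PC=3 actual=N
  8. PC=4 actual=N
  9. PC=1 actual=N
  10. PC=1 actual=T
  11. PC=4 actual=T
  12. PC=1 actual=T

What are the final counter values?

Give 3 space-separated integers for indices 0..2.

Ev 1: PC=1 idx=1 pred=N actual=T -> ctr[1]=2
Ev 2: PC=4 idx=1 pred=T actual=N -> ctr[1]=1
Ev 3: PC=4 idx=1 pred=N actual=T -> ctr[1]=2
Ev 4: PC=1 idx=1 pred=T actual=N -> ctr[1]=1
Ev 5: PC=3 idx=0 pred=N actual=N -> ctr[0]=0
Ev 6: PC=4 idx=1 pred=N actual=T -> ctr[1]=2
Ev 7: PC=3 idx=0 pred=N actual=N -> ctr[0]=0
Ev 8: PC=4 idx=1 pred=T actual=N -> ctr[1]=1
Ev 9: PC=1 idx=1 pred=N actual=N -> ctr[1]=0
Ev 10: PC=1 idx=1 pred=N actual=T -> ctr[1]=1
Ev 11: PC=4 idx=1 pred=N actual=T -> ctr[1]=2
Ev 12: PC=1 idx=1 pred=T actual=T -> ctr[1]=3

Answer: 0 3 1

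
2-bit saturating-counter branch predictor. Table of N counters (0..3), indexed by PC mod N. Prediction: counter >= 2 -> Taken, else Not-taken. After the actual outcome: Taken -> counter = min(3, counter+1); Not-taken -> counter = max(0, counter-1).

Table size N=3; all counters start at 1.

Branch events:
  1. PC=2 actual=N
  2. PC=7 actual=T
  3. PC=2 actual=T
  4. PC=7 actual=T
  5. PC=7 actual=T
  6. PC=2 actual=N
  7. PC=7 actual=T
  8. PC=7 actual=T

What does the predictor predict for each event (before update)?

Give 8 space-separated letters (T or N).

Answer: N N N T T N T T

Derivation:
Ev 1: PC=2 idx=2 pred=N actual=N -> ctr[2]=0
Ev 2: PC=7 idx=1 pred=N actual=T -> ctr[1]=2
Ev 3: PC=2 idx=2 pred=N actual=T -> ctr[2]=1
Ev 4: PC=7 idx=1 pred=T actual=T -> ctr[1]=3
Ev 5: PC=7 idx=1 pred=T actual=T -> ctr[1]=3
Ev 6: PC=2 idx=2 pred=N actual=N -> ctr[2]=0
Ev 7: PC=7 idx=1 pred=T actual=T -> ctr[1]=3
Ev 8: PC=7 idx=1 pred=T actual=T -> ctr[1]=3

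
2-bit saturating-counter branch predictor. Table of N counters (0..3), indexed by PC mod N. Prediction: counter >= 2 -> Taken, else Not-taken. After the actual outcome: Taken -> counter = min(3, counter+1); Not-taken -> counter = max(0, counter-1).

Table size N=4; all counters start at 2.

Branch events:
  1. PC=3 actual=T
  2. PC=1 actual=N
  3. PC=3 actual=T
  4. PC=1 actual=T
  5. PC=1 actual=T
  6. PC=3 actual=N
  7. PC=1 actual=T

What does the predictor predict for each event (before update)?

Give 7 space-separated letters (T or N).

Ev 1: PC=3 idx=3 pred=T actual=T -> ctr[3]=3
Ev 2: PC=1 idx=1 pred=T actual=N -> ctr[1]=1
Ev 3: PC=3 idx=3 pred=T actual=T -> ctr[3]=3
Ev 4: PC=1 idx=1 pred=N actual=T -> ctr[1]=2
Ev 5: PC=1 idx=1 pred=T actual=T -> ctr[1]=3
Ev 6: PC=3 idx=3 pred=T actual=N -> ctr[3]=2
Ev 7: PC=1 idx=1 pred=T actual=T -> ctr[1]=3

Answer: T T T N T T T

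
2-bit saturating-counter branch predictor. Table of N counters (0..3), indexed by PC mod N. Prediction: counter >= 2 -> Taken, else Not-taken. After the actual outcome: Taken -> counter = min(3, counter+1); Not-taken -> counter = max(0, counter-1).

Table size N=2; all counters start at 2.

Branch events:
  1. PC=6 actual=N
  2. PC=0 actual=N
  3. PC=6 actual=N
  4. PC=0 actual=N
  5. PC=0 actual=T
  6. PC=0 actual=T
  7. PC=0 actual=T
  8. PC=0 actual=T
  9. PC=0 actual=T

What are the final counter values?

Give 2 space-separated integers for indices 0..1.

Ev 1: PC=6 idx=0 pred=T actual=N -> ctr[0]=1
Ev 2: PC=0 idx=0 pred=N actual=N -> ctr[0]=0
Ev 3: PC=6 idx=0 pred=N actual=N -> ctr[0]=0
Ev 4: PC=0 idx=0 pred=N actual=N -> ctr[0]=0
Ev 5: PC=0 idx=0 pred=N actual=T -> ctr[0]=1
Ev 6: PC=0 idx=0 pred=N actual=T -> ctr[0]=2
Ev 7: PC=0 idx=0 pred=T actual=T -> ctr[0]=3
Ev 8: PC=0 idx=0 pred=T actual=T -> ctr[0]=3
Ev 9: PC=0 idx=0 pred=T actual=T -> ctr[0]=3

Answer: 3 2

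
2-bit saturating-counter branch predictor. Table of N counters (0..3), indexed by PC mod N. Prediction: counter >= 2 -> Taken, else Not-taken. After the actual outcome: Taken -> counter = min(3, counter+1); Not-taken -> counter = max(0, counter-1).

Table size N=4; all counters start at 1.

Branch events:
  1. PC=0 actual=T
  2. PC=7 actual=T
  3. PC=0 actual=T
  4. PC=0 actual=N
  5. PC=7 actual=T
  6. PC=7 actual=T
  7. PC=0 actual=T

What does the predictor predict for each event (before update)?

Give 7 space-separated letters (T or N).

Answer: N N T T T T T

Derivation:
Ev 1: PC=0 idx=0 pred=N actual=T -> ctr[0]=2
Ev 2: PC=7 idx=3 pred=N actual=T -> ctr[3]=2
Ev 3: PC=0 idx=0 pred=T actual=T -> ctr[0]=3
Ev 4: PC=0 idx=0 pred=T actual=N -> ctr[0]=2
Ev 5: PC=7 idx=3 pred=T actual=T -> ctr[3]=3
Ev 6: PC=7 idx=3 pred=T actual=T -> ctr[3]=3
Ev 7: PC=0 idx=0 pred=T actual=T -> ctr[0]=3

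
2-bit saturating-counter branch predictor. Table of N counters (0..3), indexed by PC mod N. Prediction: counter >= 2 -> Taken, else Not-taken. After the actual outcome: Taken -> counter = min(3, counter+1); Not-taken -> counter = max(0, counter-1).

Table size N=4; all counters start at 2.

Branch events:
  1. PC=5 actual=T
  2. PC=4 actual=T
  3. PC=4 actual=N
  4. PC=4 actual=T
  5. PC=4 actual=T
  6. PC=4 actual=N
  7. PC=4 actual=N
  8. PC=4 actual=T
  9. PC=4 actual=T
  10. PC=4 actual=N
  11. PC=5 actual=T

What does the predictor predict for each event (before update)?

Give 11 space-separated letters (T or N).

Ev 1: PC=5 idx=1 pred=T actual=T -> ctr[1]=3
Ev 2: PC=4 idx=0 pred=T actual=T -> ctr[0]=3
Ev 3: PC=4 idx=0 pred=T actual=N -> ctr[0]=2
Ev 4: PC=4 idx=0 pred=T actual=T -> ctr[0]=3
Ev 5: PC=4 idx=0 pred=T actual=T -> ctr[0]=3
Ev 6: PC=4 idx=0 pred=T actual=N -> ctr[0]=2
Ev 7: PC=4 idx=0 pred=T actual=N -> ctr[0]=1
Ev 8: PC=4 idx=0 pred=N actual=T -> ctr[0]=2
Ev 9: PC=4 idx=0 pred=T actual=T -> ctr[0]=3
Ev 10: PC=4 idx=0 pred=T actual=N -> ctr[0]=2
Ev 11: PC=5 idx=1 pred=T actual=T -> ctr[1]=3

Answer: T T T T T T T N T T T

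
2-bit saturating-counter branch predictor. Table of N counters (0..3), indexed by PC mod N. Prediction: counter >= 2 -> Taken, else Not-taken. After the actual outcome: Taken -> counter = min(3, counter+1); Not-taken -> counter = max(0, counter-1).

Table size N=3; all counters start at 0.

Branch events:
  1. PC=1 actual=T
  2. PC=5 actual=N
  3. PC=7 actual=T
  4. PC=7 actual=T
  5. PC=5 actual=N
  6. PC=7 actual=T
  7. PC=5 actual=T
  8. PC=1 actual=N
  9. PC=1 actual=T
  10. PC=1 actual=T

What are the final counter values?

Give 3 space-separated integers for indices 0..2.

Answer: 0 3 1

Derivation:
Ev 1: PC=1 idx=1 pred=N actual=T -> ctr[1]=1
Ev 2: PC=5 idx=2 pred=N actual=N -> ctr[2]=0
Ev 3: PC=7 idx=1 pred=N actual=T -> ctr[1]=2
Ev 4: PC=7 idx=1 pred=T actual=T -> ctr[1]=3
Ev 5: PC=5 idx=2 pred=N actual=N -> ctr[2]=0
Ev 6: PC=7 idx=1 pred=T actual=T -> ctr[1]=3
Ev 7: PC=5 idx=2 pred=N actual=T -> ctr[2]=1
Ev 8: PC=1 idx=1 pred=T actual=N -> ctr[1]=2
Ev 9: PC=1 idx=1 pred=T actual=T -> ctr[1]=3
Ev 10: PC=1 idx=1 pred=T actual=T -> ctr[1]=3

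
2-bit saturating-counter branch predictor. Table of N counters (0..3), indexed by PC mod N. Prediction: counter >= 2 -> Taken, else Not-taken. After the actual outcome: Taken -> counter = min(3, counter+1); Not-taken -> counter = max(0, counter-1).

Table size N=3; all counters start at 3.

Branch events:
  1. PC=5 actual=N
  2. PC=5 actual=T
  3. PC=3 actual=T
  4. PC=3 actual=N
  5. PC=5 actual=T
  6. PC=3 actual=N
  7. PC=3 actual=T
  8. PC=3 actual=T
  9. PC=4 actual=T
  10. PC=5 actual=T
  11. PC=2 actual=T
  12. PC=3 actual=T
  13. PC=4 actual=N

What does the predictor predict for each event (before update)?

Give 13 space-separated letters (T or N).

Ev 1: PC=5 idx=2 pred=T actual=N -> ctr[2]=2
Ev 2: PC=5 idx=2 pred=T actual=T -> ctr[2]=3
Ev 3: PC=3 idx=0 pred=T actual=T -> ctr[0]=3
Ev 4: PC=3 idx=0 pred=T actual=N -> ctr[0]=2
Ev 5: PC=5 idx=2 pred=T actual=T -> ctr[2]=3
Ev 6: PC=3 idx=0 pred=T actual=N -> ctr[0]=1
Ev 7: PC=3 idx=0 pred=N actual=T -> ctr[0]=2
Ev 8: PC=3 idx=0 pred=T actual=T -> ctr[0]=3
Ev 9: PC=4 idx=1 pred=T actual=T -> ctr[1]=3
Ev 10: PC=5 idx=2 pred=T actual=T -> ctr[2]=3
Ev 11: PC=2 idx=2 pred=T actual=T -> ctr[2]=3
Ev 12: PC=3 idx=0 pred=T actual=T -> ctr[0]=3
Ev 13: PC=4 idx=1 pred=T actual=N -> ctr[1]=2

Answer: T T T T T T N T T T T T T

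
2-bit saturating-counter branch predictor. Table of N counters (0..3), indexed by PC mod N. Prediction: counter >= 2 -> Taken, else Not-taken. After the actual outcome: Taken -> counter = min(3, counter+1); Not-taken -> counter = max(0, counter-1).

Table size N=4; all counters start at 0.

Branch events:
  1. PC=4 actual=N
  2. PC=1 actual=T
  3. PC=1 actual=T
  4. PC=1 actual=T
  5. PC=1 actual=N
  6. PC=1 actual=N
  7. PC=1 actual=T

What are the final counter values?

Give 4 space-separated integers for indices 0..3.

Ev 1: PC=4 idx=0 pred=N actual=N -> ctr[0]=0
Ev 2: PC=1 idx=1 pred=N actual=T -> ctr[1]=1
Ev 3: PC=1 idx=1 pred=N actual=T -> ctr[1]=2
Ev 4: PC=1 idx=1 pred=T actual=T -> ctr[1]=3
Ev 5: PC=1 idx=1 pred=T actual=N -> ctr[1]=2
Ev 6: PC=1 idx=1 pred=T actual=N -> ctr[1]=1
Ev 7: PC=1 idx=1 pred=N actual=T -> ctr[1]=2

Answer: 0 2 0 0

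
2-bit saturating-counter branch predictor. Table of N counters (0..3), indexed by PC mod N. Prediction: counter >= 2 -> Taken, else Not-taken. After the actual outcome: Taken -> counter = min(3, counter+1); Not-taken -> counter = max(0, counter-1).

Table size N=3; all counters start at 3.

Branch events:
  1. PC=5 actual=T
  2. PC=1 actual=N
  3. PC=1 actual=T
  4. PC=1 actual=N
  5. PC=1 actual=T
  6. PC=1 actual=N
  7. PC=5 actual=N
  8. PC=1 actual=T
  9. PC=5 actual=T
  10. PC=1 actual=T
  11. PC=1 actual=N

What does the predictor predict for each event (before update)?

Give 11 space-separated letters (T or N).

Answer: T T T T T T T T T T T

Derivation:
Ev 1: PC=5 idx=2 pred=T actual=T -> ctr[2]=3
Ev 2: PC=1 idx=1 pred=T actual=N -> ctr[1]=2
Ev 3: PC=1 idx=1 pred=T actual=T -> ctr[1]=3
Ev 4: PC=1 idx=1 pred=T actual=N -> ctr[1]=2
Ev 5: PC=1 idx=1 pred=T actual=T -> ctr[1]=3
Ev 6: PC=1 idx=1 pred=T actual=N -> ctr[1]=2
Ev 7: PC=5 idx=2 pred=T actual=N -> ctr[2]=2
Ev 8: PC=1 idx=1 pred=T actual=T -> ctr[1]=3
Ev 9: PC=5 idx=2 pred=T actual=T -> ctr[2]=3
Ev 10: PC=1 idx=1 pred=T actual=T -> ctr[1]=3
Ev 11: PC=1 idx=1 pred=T actual=N -> ctr[1]=2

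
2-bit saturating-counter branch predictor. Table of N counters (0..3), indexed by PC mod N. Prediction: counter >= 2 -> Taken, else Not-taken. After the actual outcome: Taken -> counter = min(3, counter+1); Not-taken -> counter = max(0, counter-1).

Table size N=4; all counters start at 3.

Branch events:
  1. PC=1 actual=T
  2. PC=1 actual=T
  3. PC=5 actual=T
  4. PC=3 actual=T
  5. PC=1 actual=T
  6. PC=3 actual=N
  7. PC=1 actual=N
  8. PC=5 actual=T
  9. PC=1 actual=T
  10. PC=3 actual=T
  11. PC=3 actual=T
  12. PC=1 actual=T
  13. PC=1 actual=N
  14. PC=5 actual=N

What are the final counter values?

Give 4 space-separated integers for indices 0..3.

Ev 1: PC=1 idx=1 pred=T actual=T -> ctr[1]=3
Ev 2: PC=1 idx=1 pred=T actual=T -> ctr[1]=3
Ev 3: PC=5 idx=1 pred=T actual=T -> ctr[1]=3
Ev 4: PC=3 idx=3 pred=T actual=T -> ctr[3]=3
Ev 5: PC=1 idx=1 pred=T actual=T -> ctr[1]=3
Ev 6: PC=3 idx=3 pred=T actual=N -> ctr[3]=2
Ev 7: PC=1 idx=1 pred=T actual=N -> ctr[1]=2
Ev 8: PC=5 idx=1 pred=T actual=T -> ctr[1]=3
Ev 9: PC=1 idx=1 pred=T actual=T -> ctr[1]=3
Ev 10: PC=3 idx=3 pred=T actual=T -> ctr[3]=3
Ev 11: PC=3 idx=3 pred=T actual=T -> ctr[3]=3
Ev 12: PC=1 idx=1 pred=T actual=T -> ctr[1]=3
Ev 13: PC=1 idx=1 pred=T actual=N -> ctr[1]=2
Ev 14: PC=5 idx=1 pred=T actual=N -> ctr[1]=1

Answer: 3 1 3 3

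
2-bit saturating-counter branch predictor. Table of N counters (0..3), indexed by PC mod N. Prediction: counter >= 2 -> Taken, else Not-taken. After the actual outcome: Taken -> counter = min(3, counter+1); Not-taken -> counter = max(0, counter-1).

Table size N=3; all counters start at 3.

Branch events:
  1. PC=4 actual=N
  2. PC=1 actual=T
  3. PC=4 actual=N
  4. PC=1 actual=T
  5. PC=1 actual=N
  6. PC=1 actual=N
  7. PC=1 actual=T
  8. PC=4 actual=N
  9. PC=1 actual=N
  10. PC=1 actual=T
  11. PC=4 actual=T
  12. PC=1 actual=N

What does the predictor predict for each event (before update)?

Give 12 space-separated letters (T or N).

Ev 1: PC=4 idx=1 pred=T actual=N -> ctr[1]=2
Ev 2: PC=1 idx=1 pred=T actual=T -> ctr[1]=3
Ev 3: PC=4 idx=1 pred=T actual=N -> ctr[1]=2
Ev 4: PC=1 idx=1 pred=T actual=T -> ctr[1]=3
Ev 5: PC=1 idx=1 pred=T actual=N -> ctr[1]=2
Ev 6: PC=1 idx=1 pred=T actual=N -> ctr[1]=1
Ev 7: PC=1 idx=1 pred=N actual=T -> ctr[1]=2
Ev 8: PC=4 idx=1 pred=T actual=N -> ctr[1]=1
Ev 9: PC=1 idx=1 pred=N actual=N -> ctr[1]=0
Ev 10: PC=1 idx=1 pred=N actual=T -> ctr[1]=1
Ev 11: PC=4 idx=1 pred=N actual=T -> ctr[1]=2
Ev 12: PC=1 idx=1 pred=T actual=N -> ctr[1]=1

Answer: T T T T T T N T N N N T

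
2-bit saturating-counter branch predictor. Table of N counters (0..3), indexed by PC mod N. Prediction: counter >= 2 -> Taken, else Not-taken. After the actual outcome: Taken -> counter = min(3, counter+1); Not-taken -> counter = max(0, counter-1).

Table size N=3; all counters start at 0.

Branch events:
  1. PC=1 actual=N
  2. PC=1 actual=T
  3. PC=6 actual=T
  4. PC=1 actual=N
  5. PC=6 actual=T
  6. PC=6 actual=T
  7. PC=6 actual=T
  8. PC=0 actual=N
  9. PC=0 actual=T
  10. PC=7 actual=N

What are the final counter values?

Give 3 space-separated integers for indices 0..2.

Ev 1: PC=1 idx=1 pred=N actual=N -> ctr[1]=0
Ev 2: PC=1 idx=1 pred=N actual=T -> ctr[1]=1
Ev 3: PC=6 idx=0 pred=N actual=T -> ctr[0]=1
Ev 4: PC=1 idx=1 pred=N actual=N -> ctr[1]=0
Ev 5: PC=6 idx=0 pred=N actual=T -> ctr[0]=2
Ev 6: PC=6 idx=0 pred=T actual=T -> ctr[0]=3
Ev 7: PC=6 idx=0 pred=T actual=T -> ctr[0]=3
Ev 8: PC=0 idx=0 pred=T actual=N -> ctr[0]=2
Ev 9: PC=0 idx=0 pred=T actual=T -> ctr[0]=3
Ev 10: PC=7 idx=1 pred=N actual=N -> ctr[1]=0

Answer: 3 0 0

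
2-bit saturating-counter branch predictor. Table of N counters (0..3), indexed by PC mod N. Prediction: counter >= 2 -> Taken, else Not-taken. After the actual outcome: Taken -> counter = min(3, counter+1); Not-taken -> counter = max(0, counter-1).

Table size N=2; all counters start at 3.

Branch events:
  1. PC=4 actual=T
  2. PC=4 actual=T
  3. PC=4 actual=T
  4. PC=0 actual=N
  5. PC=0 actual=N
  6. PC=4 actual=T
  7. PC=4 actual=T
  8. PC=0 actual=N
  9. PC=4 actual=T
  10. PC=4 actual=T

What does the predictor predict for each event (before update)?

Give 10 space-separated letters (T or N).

Answer: T T T T T N T T T T

Derivation:
Ev 1: PC=4 idx=0 pred=T actual=T -> ctr[0]=3
Ev 2: PC=4 idx=0 pred=T actual=T -> ctr[0]=3
Ev 3: PC=4 idx=0 pred=T actual=T -> ctr[0]=3
Ev 4: PC=0 idx=0 pred=T actual=N -> ctr[0]=2
Ev 5: PC=0 idx=0 pred=T actual=N -> ctr[0]=1
Ev 6: PC=4 idx=0 pred=N actual=T -> ctr[0]=2
Ev 7: PC=4 idx=0 pred=T actual=T -> ctr[0]=3
Ev 8: PC=0 idx=0 pred=T actual=N -> ctr[0]=2
Ev 9: PC=4 idx=0 pred=T actual=T -> ctr[0]=3
Ev 10: PC=4 idx=0 pred=T actual=T -> ctr[0]=3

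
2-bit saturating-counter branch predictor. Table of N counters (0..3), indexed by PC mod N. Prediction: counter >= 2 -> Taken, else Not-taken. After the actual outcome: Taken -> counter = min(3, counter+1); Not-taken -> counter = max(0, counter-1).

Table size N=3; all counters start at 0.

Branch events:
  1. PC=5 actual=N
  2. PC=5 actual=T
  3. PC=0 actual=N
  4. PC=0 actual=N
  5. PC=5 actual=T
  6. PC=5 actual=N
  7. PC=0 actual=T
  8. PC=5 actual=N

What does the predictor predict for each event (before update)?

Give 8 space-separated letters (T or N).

Ev 1: PC=5 idx=2 pred=N actual=N -> ctr[2]=0
Ev 2: PC=5 idx=2 pred=N actual=T -> ctr[2]=1
Ev 3: PC=0 idx=0 pred=N actual=N -> ctr[0]=0
Ev 4: PC=0 idx=0 pred=N actual=N -> ctr[0]=0
Ev 5: PC=5 idx=2 pred=N actual=T -> ctr[2]=2
Ev 6: PC=5 idx=2 pred=T actual=N -> ctr[2]=1
Ev 7: PC=0 idx=0 pred=N actual=T -> ctr[0]=1
Ev 8: PC=5 idx=2 pred=N actual=N -> ctr[2]=0

Answer: N N N N N T N N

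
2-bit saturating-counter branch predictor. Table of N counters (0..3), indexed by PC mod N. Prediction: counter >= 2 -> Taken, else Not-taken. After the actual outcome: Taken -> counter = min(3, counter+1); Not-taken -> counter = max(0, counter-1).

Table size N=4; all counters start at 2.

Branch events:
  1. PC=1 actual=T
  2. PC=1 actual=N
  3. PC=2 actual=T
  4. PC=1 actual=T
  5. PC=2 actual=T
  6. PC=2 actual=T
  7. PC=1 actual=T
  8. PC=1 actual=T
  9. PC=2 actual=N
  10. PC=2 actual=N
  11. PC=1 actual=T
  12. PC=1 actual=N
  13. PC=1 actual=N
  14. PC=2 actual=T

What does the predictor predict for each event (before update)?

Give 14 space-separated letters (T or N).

Ev 1: PC=1 idx=1 pred=T actual=T -> ctr[1]=3
Ev 2: PC=1 idx=1 pred=T actual=N -> ctr[1]=2
Ev 3: PC=2 idx=2 pred=T actual=T -> ctr[2]=3
Ev 4: PC=1 idx=1 pred=T actual=T -> ctr[1]=3
Ev 5: PC=2 idx=2 pred=T actual=T -> ctr[2]=3
Ev 6: PC=2 idx=2 pred=T actual=T -> ctr[2]=3
Ev 7: PC=1 idx=1 pred=T actual=T -> ctr[1]=3
Ev 8: PC=1 idx=1 pred=T actual=T -> ctr[1]=3
Ev 9: PC=2 idx=2 pred=T actual=N -> ctr[2]=2
Ev 10: PC=2 idx=2 pred=T actual=N -> ctr[2]=1
Ev 11: PC=1 idx=1 pred=T actual=T -> ctr[1]=3
Ev 12: PC=1 idx=1 pred=T actual=N -> ctr[1]=2
Ev 13: PC=1 idx=1 pred=T actual=N -> ctr[1]=1
Ev 14: PC=2 idx=2 pred=N actual=T -> ctr[2]=2

Answer: T T T T T T T T T T T T T N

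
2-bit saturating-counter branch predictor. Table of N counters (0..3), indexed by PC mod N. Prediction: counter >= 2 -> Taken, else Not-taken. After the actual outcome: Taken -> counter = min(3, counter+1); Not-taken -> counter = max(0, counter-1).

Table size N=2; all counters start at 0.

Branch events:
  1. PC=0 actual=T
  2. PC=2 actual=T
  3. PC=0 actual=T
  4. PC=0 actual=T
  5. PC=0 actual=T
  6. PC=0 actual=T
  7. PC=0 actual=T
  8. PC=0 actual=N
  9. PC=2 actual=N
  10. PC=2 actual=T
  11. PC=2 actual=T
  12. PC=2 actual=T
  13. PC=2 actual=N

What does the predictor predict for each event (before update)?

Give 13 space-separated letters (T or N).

Ev 1: PC=0 idx=0 pred=N actual=T -> ctr[0]=1
Ev 2: PC=2 idx=0 pred=N actual=T -> ctr[0]=2
Ev 3: PC=0 idx=0 pred=T actual=T -> ctr[0]=3
Ev 4: PC=0 idx=0 pred=T actual=T -> ctr[0]=3
Ev 5: PC=0 idx=0 pred=T actual=T -> ctr[0]=3
Ev 6: PC=0 idx=0 pred=T actual=T -> ctr[0]=3
Ev 7: PC=0 idx=0 pred=T actual=T -> ctr[0]=3
Ev 8: PC=0 idx=0 pred=T actual=N -> ctr[0]=2
Ev 9: PC=2 idx=0 pred=T actual=N -> ctr[0]=1
Ev 10: PC=2 idx=0 pred=N actual=T -> ctr[0]=2
Ev 11: PC=2 idx=0 pred=T actual=T -> ctr[0]=3
Ev 12: PC=2 idx=0 pred=T actual=T -> ctr[0]=3
Ev 13: PC=2 idx=0 pred=T actual=N -> ctr[0]=2

Answer: N N T T T T T T T N T T T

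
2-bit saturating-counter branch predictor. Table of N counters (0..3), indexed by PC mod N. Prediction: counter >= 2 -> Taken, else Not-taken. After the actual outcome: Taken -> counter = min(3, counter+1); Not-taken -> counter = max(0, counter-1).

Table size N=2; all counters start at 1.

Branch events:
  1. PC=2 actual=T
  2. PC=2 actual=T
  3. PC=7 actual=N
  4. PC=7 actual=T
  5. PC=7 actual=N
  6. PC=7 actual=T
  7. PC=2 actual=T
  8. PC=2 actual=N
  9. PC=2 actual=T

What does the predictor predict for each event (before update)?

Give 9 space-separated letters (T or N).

Answer: N T N N N N T T T

Derivation:
Ev 1: PC=2 idx=0 pred=N actual=T -> ctr[0]=2
Ev 2: PC=2 idx=0 pred=T actual=T -> ctr[0]=3
Ev 3: PC=7 idx=1 pred=N actual=N -> ctr[1]=0
Ev 4: PC=7 idx=1 pred=N actual=T -> ctr[1]=1
Ev 5: PC=7 idx=1 pred=N actual=N -> ctr[1]=0
Ev 6: PC=7 idx=1 pred=N actual=T -> ctr[1]=1
Ev 7: PC=2 idx=0 pred=T actual=T -> ctr[0]=3
Ev 8: PC=2 idx=0 pred=T actual=N -> ctr[0]=2
Ev 9: PC=2 idx=0 pred=T actual=T -> ctr[0]=3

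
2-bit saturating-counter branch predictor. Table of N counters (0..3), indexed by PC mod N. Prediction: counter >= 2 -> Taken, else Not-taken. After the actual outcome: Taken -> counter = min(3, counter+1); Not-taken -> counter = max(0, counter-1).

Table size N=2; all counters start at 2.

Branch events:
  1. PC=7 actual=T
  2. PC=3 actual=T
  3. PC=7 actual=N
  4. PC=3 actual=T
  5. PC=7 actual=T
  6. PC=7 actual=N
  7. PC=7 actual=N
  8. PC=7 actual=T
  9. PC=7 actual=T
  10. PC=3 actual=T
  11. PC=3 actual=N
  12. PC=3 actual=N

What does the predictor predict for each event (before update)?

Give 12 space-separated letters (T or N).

Answer: T T T T T T T N T T T T

Derivation:
Ev 1: PC=7 idx=1 pred=T actual=T -> ctr[1]=3
Ev 2: PC=3 idx=1 pred=T actual=T -> ctr[1]=3
Ev 3: PC=7 idx=1 pred=T actual=N -> ctr[1]=2
Ev 4: PC=3 idx=1 pred=T actual=T -> ctr[1]=3
Ev 5: PC=7 idx=1 pred=T actual=T -> ctr[1]=3
Ev 6: PC=7 idx=1 pred=T actual=N -> ctr[1]=2
Ev 7: PC=7 idx=1 pred=T actual=N -> ctr[1]=1
Ev 8: PC=7 idx=1 pred=N actual=T -> ctr[1]=2
Ev 9: PC=7 idx=1 pred=T actual=T -> ctr[1]=3
Ev 10: PC=3 idx=1 pred=T actual=T -> ctr[1]=3
Ev 11: PC=3 idx=1 pred=T actual=N -> ctr[1]=2
Ev 12: PC=3 idx=1 pred=T actual=N -> ctr[1]=1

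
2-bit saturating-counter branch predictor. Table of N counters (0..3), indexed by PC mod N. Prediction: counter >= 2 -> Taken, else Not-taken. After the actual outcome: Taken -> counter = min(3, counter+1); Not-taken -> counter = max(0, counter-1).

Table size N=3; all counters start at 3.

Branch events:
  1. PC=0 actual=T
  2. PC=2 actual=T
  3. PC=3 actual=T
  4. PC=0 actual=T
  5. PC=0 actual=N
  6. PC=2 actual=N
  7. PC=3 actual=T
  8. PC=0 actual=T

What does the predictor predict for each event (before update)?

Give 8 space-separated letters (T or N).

Ev 1: PC=0 idx=0 pred=T actual=T -> ctr[0]=3
Ev 2: PC=2 idx=2 pred=T actual=T -> ctr[2]=3
Ev 3: PC=3 idx=0 pred=T actual=T -> ctr[0]=3
Ev 4: PC=0 idx=0 pred=T actual=T -> ctr[0]=3
Ev 5: PC=0 idx=0 pred=T actual=N -> ctr[0]=2
Ev 6: PC=2 idx=2 pred=T actual=N -> ctr[2]=2
Ev 7: PC=3 idx=0 pred=T actual=T -> ctr[0]=3
Ev 8: PC=0 idx=0 pred=T actual=T -> ctr[0]=3

Answer: T T T T T T T T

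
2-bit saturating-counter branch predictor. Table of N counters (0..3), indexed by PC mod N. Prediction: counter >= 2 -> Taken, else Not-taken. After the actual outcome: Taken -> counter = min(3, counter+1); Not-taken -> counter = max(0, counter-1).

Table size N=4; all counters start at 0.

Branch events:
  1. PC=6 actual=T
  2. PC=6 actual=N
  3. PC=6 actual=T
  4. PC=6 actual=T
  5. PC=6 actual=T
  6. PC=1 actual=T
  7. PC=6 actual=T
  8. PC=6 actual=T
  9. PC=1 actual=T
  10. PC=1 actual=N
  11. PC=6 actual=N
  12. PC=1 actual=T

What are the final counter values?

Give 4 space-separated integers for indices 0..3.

Ev 1: PC=6 idx=2 pred=N actual=T -> ctr[2]=1
Ev 2: PC=6 idx=2 pred=N actual=N -> ctr[2]=0
Ev 3: PC=6 idx=2 pred=N actual=T -> ctr[2]=1
Ev 4: PC=6 idx=2 pred=N actual=T -> ctr[2]=2
Ev 5: PC=6 idx=2 pred=T actual=T -> ctr[2]=3
Ev 6: PC=1 idx=1 pred=N actual=T -> ctr[1]=1
Ev 7: PC=6 idx=2 pred=T actual=T -> ctr[2]=3
Ev 8: PC=6 idx=2 pred=T actual=T -> ctr[2]=3
Ev 9: PC=1 idx=1 pred=N actual=T -> ctr[1]=2
Ev 10: PC=1 idx=1 pred=T actual=N -> ctr[1]=1
Ev 11: PC=6 idx=2 pred=T actual=N -> ctr[2]=2
Ev 12: PC=1 idx=1 pred=N actual=T -> ctr[1]=2

Answer: 0 2 2 0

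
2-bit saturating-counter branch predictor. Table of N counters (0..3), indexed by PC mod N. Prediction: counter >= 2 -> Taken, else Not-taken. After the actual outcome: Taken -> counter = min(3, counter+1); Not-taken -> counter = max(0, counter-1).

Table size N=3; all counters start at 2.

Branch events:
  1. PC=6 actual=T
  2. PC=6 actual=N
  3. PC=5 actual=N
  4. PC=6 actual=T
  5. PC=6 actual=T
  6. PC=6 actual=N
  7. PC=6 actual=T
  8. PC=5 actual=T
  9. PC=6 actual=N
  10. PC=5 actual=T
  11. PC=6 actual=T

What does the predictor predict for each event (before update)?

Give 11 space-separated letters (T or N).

Answer: T T T T T T T N T T T

Derivation:
Ev 1: PC=6 idx=0 pred=T actual=T -> ctr[0]=3
Ev 2: PC=6 idx=0 pred=T actual=N -> ctr[0]=2
Ev 3: PC=5 idx=2 pred=T actual=N -> ctr[2]=1
Ev 4: PC=6 idx=0 pred=T actual=T -> ctr[0]=3
Ev 5: PC=6 idx=0 pred=T actual=T -> ctr[0]=3
Ev 6: PC=6 idx=0 pred=T actual=N -> ctr[0]=2
Ev 7: PC=6 idx=0 pred=T actual=T -> ctr[0]=3
Ev 8: PC=5 idx=2 pred=N actual=T -> ctr[2]=2
Ev 9: PC=6 idx=0 pred=T actual=N -> ctr[0]=2
Ev 10: PC=5 idx=2 pred=T actual=T -> ctr[2]=3
Ev 11: PC=6 idx=0 pred=T actual=T -> ctr[0]=3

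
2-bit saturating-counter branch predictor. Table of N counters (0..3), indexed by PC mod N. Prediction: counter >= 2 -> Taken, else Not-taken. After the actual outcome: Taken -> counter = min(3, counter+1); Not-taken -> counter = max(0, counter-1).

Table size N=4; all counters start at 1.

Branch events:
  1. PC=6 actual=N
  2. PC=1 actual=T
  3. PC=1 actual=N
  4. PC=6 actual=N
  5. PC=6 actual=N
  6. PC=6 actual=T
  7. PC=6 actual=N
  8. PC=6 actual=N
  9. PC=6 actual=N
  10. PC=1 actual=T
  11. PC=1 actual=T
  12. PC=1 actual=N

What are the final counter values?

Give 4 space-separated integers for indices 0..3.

Answer: 1 2 0 1

Derivation:
Ev 1: PC=6 idx=2 pred=N actual=N -> ctr[2]=0
Ev 2: PC=1 idx=1 pred=N actual=T -> ctr[1]=2
Ev 3: PC=1 idx=1 pred=T actual=N -> ctr[1]=1
Ev 4: PC=6 idx=2 pred=N actual=N -> ctr[2]=0
Ev 5: PC=6 idx=2 pred=N actual=N -> ctr[2]=0
Ev 6: PC=6 idx=2 pred=N actual=T -> ctr[2]=1
Ev 7: PC=6 idx=2 pred=N actual=N -> ctr[2]=0
Ev 8: PC=6 idx=2 pred=N actual=N -> ctr[2]=0
Ev 9: PC=6 idx=2 pred=N actual=N -> ctr[2]=0
Ev 10: PC=1 idx=1 pred=N actual=T -> ctr[1]=2
Ev 11: PC=1 idx=1 pred=T actual=T -> ctr[1]=3
Ev 12: PC=1 idx=1 pred=T actual=N -> ctr[1]=2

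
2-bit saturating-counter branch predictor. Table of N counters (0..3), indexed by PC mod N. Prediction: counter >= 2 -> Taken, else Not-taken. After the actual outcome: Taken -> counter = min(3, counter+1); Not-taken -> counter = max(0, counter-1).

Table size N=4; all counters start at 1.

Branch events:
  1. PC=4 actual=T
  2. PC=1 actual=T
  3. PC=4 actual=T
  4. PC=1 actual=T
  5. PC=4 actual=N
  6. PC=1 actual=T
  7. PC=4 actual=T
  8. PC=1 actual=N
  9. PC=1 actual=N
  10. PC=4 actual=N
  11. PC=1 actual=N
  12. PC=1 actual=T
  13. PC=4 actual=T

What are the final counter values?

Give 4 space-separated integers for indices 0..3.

Answer: 3 1 1 1

Derivation:
Ev 1: PC=4 idx=0 pred=N actual=T -> ctr[0]=2
Ev 2: PC=1 idx=1 pred=N actual=T -> ctr[1]=2
Ev 3: PC=4 idx=0 pred=T actual=T -> ctr[0]=3
Ev 4: PC=1 idx=1 pred=T actual=T -> ctr[1]=3
Ev 5: PC=4 idx=0 pred=T actual=N -> ctr[0]=2
Ev 6: PC=1 idx=1 pred=T actual=T -> ctr[1]=3
Ev 7: PC=4 idx=0 pred=T actual=T -> ctr[0]=3
Ev 8: PC=1 idx=1 pred=T actual=N -> ctr[1]=2
Ev 9: PC=1 idx=1 pred=T actual=N -> ctr[1]=1
Ev 10: PC=4 idx=0 pred=T actual=N -> ctr[0]=2
Ev 11: PC=1 idx=1 pred=N actual=N -> ctr[1]=0
Ev 12: PC=1 idx=1 pred=N actual=T -> ctr[1]=1
Ev 13: PC=4 idx=0 pred=T actual=T -> ctr[0]=3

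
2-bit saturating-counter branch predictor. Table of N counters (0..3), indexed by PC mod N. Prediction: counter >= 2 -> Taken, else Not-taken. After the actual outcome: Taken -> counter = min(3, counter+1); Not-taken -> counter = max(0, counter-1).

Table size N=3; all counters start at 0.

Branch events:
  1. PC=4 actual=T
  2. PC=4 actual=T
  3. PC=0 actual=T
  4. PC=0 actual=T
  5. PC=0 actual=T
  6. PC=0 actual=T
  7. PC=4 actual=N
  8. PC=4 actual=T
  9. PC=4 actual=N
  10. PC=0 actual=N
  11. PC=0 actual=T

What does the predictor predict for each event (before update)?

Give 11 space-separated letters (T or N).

Ev 1: PC=4 idx=1 pred=N actual=T -> ctr[1]=1
Ev 2: PC=4 idx=1 pred=N actual=T -> ctr[1]=2
Ev 3: PC=0 idx=0 pred=N actual=T -> ctr[0]=1
Ev 4: PC=0 idx=0 pred=N actual=T -> ctr[0]=2
Ev 5: PC=0 idx=0 pred=T actual=T -> ctr[0]=3
Ev 6: PC=0 idx=0 pred=T actual=T -> ctr[0]=3
Ev 7: PC=4 idx=1 pred=T actual=N -> ctr[1]=1
Ev 8: PC=4 idx=1 pred=N actual=T -> ctr[1]=2
Ev 9: PC=4 idx=1 pred=T actual=N -> ctr[1]=1
Ev 10: PC=0 idx=0 pred=T actual=N -> ctr[0]=2
Ev 11: PC=0 idx=0 pred=T actual=T -> ctr[0]=3

Answer: N N N N T T T N T T T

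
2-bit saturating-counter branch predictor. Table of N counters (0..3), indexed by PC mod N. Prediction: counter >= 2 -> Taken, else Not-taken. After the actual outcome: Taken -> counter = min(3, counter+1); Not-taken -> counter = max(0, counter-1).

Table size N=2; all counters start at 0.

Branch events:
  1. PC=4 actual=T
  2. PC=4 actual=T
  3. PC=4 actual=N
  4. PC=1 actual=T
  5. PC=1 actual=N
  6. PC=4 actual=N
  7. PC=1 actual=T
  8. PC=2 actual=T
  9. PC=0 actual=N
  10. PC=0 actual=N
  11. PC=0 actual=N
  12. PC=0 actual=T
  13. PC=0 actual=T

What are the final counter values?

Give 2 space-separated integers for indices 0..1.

Answer: 2 1

Derivation:
Ev 1: PC=4 idx=0 pred=N actual=T -> ctr[0]=1
Ev 2: PC=4 idx=0 pred=N actual=T -> ctr[0]=2
Ev 3: PC=4 idx=0 pred=T actual=N -> ctr[0]=1
Ev 4: PC=1 idx=1 pred=N actual=T -> ctr[1]=1
Ev 5: PC=1 idx=1 pred=N actual=N -> ctr[1]=0
Ev 6: PC=4 idx=0 pred=N actual=N -> ctr[0]=0
Ev 7: PC=1 idx=1 pred=N actual=T -> ctr[1]=1
Ev 8: PC=2 idx=0 pred=N actual=T -> ctr[0]=1
Ev 9: PC=0 idx=0 pred=N actual=N -> ctr[0]=0
Ev 10: PC=0 idx=0 pred=N actual=N -> ctr[0]=0
Ev 11: PC=0 idx=0 pred=N actual=N -> ctr[0]=0
Ev 12: PC=0 idx=0 pred=N actual=T -> ctr[0]=1
Ev 13: PC=0 idx=0 pred=N actual=T -> ctr[0]=2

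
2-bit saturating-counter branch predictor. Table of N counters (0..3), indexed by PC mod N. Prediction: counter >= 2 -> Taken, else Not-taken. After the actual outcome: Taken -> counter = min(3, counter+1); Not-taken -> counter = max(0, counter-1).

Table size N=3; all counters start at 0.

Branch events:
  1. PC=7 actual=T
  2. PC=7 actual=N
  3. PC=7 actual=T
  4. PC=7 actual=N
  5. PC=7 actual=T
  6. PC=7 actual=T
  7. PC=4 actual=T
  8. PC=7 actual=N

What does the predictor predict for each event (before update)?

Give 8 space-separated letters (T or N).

Answer: N N N N N N T T

Derivation:
Ev 1: PC=7 idx=1 pred=N actual=T -> ctr[1]=1
Ev 2: PC=7 idx=1 pred=N actual=N -> ctr[1]=0
Ev 3: PC=7 idx=1 pred=N actual=T -> ctr[1]=1
Ev 4: PC=7 idx=1 pred=N actual=N -> ctr[1]=0
Ev 5: PC=7 idx=1 pred=N actual=T -> ctr[1]=1
Ev 6: PC=7 idx=1 pred=N actual=T -> ctr[1]=2
Ev 7: PC=4 idx=1 pred=T actual=T -> ctr[1]=3
Ev 8: PC=7 idx=1 pred=T actual=N -> ctr[1]=2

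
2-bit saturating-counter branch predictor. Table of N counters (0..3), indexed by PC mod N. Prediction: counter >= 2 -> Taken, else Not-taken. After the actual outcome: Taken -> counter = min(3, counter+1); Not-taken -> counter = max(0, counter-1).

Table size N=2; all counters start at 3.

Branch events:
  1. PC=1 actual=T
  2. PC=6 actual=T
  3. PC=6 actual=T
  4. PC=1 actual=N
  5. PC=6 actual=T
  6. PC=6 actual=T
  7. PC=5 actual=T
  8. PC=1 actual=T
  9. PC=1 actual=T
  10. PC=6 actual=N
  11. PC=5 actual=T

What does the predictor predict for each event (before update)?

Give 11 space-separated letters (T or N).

Answer: T T T T T T T T T T T

Derivation:
Ev 1: PC=1 idx=1 pred=T actual=T -> ctr[1]=3
Ev 2: PC=6 idx=0 pred=T actual=T -> ctr[0]=3
Ev 3: PC=6 idx=0 pred=T actual=T -> ctr[0]=3
Ev 4: PC=1 idx=1 pred=T actual=N -> ctr[1]=2
Ev 5: PC=6 idx=0 pred=T actual=T -> ctr[0]=3
Ev 6: PC=6 idx=0 pred=T actual=T -> ctr[0]=3
Ev 7: PC=5 idx=1 pred=T actual=T -> ctr[1]=3
Ev 8: PC=1 idx=1 pred=T actual=T -> ctr[1]=3
Ev 9: PC=1 idx=1 pred=T actual=T -> ctr[1]=3
Ev 10: PC=6 idx=0 pred=T actual=N -> ctr[0]=2
Ev 11: PC=5 idx=1 pred=T actual=T -> ctr[1]=3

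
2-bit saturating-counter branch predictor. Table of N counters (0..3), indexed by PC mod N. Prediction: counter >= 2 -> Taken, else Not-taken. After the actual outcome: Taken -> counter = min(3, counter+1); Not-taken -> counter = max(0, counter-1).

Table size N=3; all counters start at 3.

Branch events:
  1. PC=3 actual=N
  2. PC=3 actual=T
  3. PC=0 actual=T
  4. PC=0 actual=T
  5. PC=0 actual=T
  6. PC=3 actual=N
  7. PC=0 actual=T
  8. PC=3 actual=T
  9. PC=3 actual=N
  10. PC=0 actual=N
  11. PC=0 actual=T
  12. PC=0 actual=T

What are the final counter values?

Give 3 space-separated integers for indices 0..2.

Answer: 3 3 3

Derivation:
Ev 1: PC=3 idx=0 pred=T actual=N -> ctr[0]=2
Ev 2: PC=3 idx=0 pred=T actual=T -> ctr[0]=3
Ev 3: PC=0 idx=0 pred=T actual=T -> ctr[0]=3
Ev 4: PC=0 idx=0 pred=T actual=T -> ctr[0]=3
Ev 5: PC=0 idx=0 pred=T actual=T -> ctr[0]=3
Ev 6: PC=3 idx=0 pred=T actual=N -> ctr[0]=2
Ev 7: PC=0 idx=0 pred=T actual=T -> ctr[0]=3
Ev 8: PC=3 idx=0 pred=T actual=T -> ctr[0]=3
Ev 9: PC=3 idx=0 pred=T actual=N -> ctr[0]=2
Ev 10: PC=0 idx=0 pred=T actual=N -> ctr[0]=1
Ev 11: PC=0 idx=0 pred=N actual=T -> ctr[0]=2
Ev 12: PC=0 idx=0 pred=T actual=T -> ctr[0]=3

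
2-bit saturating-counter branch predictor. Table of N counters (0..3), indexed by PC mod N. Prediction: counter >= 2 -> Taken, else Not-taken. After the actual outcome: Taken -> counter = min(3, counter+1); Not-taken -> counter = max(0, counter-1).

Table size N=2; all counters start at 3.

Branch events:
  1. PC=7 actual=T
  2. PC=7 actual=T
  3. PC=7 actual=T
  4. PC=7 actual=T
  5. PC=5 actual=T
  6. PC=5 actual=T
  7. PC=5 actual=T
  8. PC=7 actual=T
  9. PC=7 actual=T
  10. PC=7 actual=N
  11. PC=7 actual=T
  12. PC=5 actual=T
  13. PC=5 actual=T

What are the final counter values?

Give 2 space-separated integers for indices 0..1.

Answer: 3 3

Derivation:
Ev 1: PC=7 idx=1 pred=T actual=T -> ctr[1]=3
Ev 2: PC=7 idx=1 pred=T actual=T -> ctr[1]=3
Ev 3: PC=7 idx=1 pred=T actual=T -> ctr[1]=3
Ev 4: PC=7 idx=1 pred=T actual=T -> ctr[1]=3
Ev 5: PC=5 idx=1 pred=T actual=T -> ctr[1]=3
Ev 6: PC=5 idx=1 pred=T actual=T -> ctr[1]=3
Ev 7: PC=5 idx=1 pred=T actual=T -> ctr[1]=3
Ev 8: PC=7 idx=1 pred=T actual=T -> ctr[1]=3
Ev 9: PC=7 idx=1 pred=T actual=T -> ctr[1]=3
Ev 10: PC=7 idx=1 pred=T actual=N -> ctr[1]=2
Ev 11: PC=7 idx=1 pred=T actual=T -> ctr[1]=3
Ev 12: PC=5 idx=1 pred=T actual=T -> ctr[1]=3
Ev 13: PC=5 idx=1 pred=T actual=T -> ctr[1]=3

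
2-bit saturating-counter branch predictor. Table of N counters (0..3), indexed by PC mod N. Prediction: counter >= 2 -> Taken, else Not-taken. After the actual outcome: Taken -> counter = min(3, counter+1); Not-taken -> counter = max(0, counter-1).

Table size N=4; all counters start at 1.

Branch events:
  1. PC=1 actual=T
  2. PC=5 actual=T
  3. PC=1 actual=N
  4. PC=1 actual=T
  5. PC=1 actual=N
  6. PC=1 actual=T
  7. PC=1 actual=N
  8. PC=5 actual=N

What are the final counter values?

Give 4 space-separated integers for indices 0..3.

Ev 1: PC=1 idx=1 pred=N actual=T -> ctr[1]=2
Ev 2: PC=5 idx=1 pred=T actual=T -> ctr[1]=3
Ev 3: PC=1 idx=1 pred=T actual=N -> ctr[1]=2
Ev 4: PC=1 idx=1 pred=T actual=T -> ctr[1]=3
Ev 5: PC=1 idx=1 pred=T actual=N -> ctr[1]=2
Ev 6: PC=1 idx=1 pred=T actual=T -> ctr[1]=3
Ev 7: PC=1 idx=1 pred=T actual=N -> ctr[1]=2
Ev 8: PC=5 idx=1 pred=T actual=N -> ctr[1]=1

Answer: 1 1 1 1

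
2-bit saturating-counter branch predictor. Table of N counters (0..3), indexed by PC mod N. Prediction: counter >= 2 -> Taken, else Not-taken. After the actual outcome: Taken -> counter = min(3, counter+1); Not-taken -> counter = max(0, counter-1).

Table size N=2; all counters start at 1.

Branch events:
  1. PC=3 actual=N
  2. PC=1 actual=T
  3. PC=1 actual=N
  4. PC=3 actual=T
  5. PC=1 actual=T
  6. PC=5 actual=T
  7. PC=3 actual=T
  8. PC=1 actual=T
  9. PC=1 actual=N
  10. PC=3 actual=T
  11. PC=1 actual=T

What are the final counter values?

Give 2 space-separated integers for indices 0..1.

Answer: 1 3

Derivation:
Ev 1: PC=3 idx=1 pred=N actual=N -> ctr[1]=0
Ev 2: PC=1 idx=1 pred=N actual=T -> ctr[1]=1
Ev 3: PC=1 idx=1 pred=N actual=N -> ctr[1]=0
Ev 4: PC=3 idx=1 pred=N actual=T -> ctr[1]=1
Ev 5: PC=1 idx=1 pred=N actual=T -> ctr[1]=2
Ev 6: PC=5 idx=1 pred=T actual=T -> ctr[1]=3
Ev 7: PC=3 idx=1 pred=T actual=T -> ctr[1]=3
Ev 8: PC=1 idx=1 pred=T actual=T -> ctr[1]=3
Ev 9: PC=1 idx=1 pred=T actual=N -> ctr[1]=2
Ev 10: PC=3 idx=1 pred=T actual=T -> ctr[1]=3
Ev 11: PC=1 idx=1 pred=T actual=T -> ctr[1]=3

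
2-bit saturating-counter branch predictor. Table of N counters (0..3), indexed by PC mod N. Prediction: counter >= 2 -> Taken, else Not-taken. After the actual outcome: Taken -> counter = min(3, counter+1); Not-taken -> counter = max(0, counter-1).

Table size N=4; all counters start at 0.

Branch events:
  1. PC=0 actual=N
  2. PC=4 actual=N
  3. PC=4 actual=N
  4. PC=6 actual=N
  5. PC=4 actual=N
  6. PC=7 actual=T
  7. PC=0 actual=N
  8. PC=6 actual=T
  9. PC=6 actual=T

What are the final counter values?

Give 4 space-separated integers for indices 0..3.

Answer: 0 0 2 1

Derivation:
Ev 1: PC=0 idx=0 pred=N actual=N -> ctr[0]=0
Ev 2: PC=4 idx=0 pred=N actual=N -> ctr[0]=0
Ev 3: PC=4 idx=0 pred=N actual=N -> ctr[0]=0
Ev 4: PC=6 idx=2 pred=N actual=N -> ctr[2]=0
Ev 5: PC=4 idx=0 pred=N actual=N -> ctr[0]=0
Ev 6: PC=7 idx=3 pred=N actual=T -> ctr[3]=1
Ev 7: PC=0 idx=0 pred=N actual=N -> ctr[0]=0
Ev 8: PC=6 idx=2 pred=N actual=T -> ctr[2]=1
Ev 9: PC=6 idx=2 pred=N actual=T -> ctr[2]=2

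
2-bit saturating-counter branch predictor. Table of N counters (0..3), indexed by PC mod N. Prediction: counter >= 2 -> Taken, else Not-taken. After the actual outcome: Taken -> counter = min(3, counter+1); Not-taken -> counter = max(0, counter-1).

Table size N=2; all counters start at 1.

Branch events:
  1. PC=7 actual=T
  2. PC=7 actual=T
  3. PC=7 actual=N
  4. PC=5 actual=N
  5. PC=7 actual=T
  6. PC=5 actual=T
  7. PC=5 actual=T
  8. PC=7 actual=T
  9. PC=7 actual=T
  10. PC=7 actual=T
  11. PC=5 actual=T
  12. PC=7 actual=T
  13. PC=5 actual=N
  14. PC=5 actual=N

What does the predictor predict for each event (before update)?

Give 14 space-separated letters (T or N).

Answer: N T T T N T T T T T T T T T

Derivation:
Ev 1: PC=7 idx=1 pred=N actual=T -> ctr[1]=2
Ev 2: PC=7 idx=1 pred=T actual=T -> ctr[1]=3
Ev 3: PC=7 idx=1 pred=T actual=N -> ctr[1]=2
Ev 4: PC=5 idx=1 pred=T actual=N -> ctr[1]=1
Ev 5: PC=7 idx=1 pred=N actual=T -> ctr[1]=2
Ev 6: PC=5 idx=1 pred=T actual=T -> ctr[1]=3
Ev 7: PC=5 idx=1 pred=T actual=T -> ctr[1]=3
Ev 8: PC=7 idx=1 pred=T actual=T -> ctr[1]=3
Ev 9: PC=7 idx=1 pred=T actual=T -> ctr[1]=3
Ev 10: PC=7 idx=1 pred=T actual=T -> ctr[1]=3
Ev 11: PC=5 idx=1 pred=T actual=T -> ctr[1]=3
Ev 12: PC=7 idx=1 pred=T actual=T -> ctr[1]=3
Ev 13: PC=5 idx=1 pred=T actual=N -> ctr[1]=2
Ev 14: PC=5 idx=1 pred=T actual=N -> ctr[1]=1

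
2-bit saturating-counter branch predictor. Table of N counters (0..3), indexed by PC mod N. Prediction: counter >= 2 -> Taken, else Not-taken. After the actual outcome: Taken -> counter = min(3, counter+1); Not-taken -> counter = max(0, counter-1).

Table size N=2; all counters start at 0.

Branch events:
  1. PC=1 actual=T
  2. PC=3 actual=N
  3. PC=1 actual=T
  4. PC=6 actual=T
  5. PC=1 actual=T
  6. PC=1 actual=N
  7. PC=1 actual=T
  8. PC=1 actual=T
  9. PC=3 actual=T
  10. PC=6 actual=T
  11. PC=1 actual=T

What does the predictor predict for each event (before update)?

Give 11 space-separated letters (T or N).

Ev 1: PC=1 idx=1 pred=N actual=T -> ctr[1]=1
Ev 2: PC=3 idx=1 pred=N actual=N -> ctr[1]=0
Ev 3: PC=1 idx=1 pred=N actual=T -> ctr[1]=1
Ev 4: PC=6 idx=0 pred=N actual=T -> ctr[0]=1
Ev 5: PC=1 idx=1 pred=N actual=T -> ctr[1]=2
Ev 6: PC=1 idx=1 pred=T actual=N -> ctr[1]=1
Ev 7: PC=1 idx=1 pred=N actual=T -> ctr[1]=2
Ev 8: PC=1 idx=1 pred=T actual=T -> ctr[1]=3
Ev 9: PC=3 idx=1 pred=T actual=T -> ctr[1]=3
Ev 10: PC=6 idx=0 pred=N actual=T -> ctr[0]=2
Ev 11: PC=1 idx=1 pred=T actual=T -> ctr[1]=3

Answer: N N N N N T N T T N T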